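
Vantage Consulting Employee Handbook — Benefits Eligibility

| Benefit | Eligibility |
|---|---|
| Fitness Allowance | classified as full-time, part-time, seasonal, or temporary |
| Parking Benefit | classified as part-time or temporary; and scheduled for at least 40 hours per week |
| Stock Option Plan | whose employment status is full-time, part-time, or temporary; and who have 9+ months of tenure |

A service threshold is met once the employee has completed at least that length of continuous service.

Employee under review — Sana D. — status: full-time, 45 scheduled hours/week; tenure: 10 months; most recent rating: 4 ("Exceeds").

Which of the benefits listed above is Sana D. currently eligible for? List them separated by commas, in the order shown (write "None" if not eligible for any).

Fitness Allowance, Stock Option Plan

Fitness Allowance — status full-time ✓ → eligible.
Parking Benefit — status full-time ✗ (requires part-time or temporary) → not eligible.
Stock Option Plan — status full-time ✓; service 10 months ≥ 9 months ✓ → eligible.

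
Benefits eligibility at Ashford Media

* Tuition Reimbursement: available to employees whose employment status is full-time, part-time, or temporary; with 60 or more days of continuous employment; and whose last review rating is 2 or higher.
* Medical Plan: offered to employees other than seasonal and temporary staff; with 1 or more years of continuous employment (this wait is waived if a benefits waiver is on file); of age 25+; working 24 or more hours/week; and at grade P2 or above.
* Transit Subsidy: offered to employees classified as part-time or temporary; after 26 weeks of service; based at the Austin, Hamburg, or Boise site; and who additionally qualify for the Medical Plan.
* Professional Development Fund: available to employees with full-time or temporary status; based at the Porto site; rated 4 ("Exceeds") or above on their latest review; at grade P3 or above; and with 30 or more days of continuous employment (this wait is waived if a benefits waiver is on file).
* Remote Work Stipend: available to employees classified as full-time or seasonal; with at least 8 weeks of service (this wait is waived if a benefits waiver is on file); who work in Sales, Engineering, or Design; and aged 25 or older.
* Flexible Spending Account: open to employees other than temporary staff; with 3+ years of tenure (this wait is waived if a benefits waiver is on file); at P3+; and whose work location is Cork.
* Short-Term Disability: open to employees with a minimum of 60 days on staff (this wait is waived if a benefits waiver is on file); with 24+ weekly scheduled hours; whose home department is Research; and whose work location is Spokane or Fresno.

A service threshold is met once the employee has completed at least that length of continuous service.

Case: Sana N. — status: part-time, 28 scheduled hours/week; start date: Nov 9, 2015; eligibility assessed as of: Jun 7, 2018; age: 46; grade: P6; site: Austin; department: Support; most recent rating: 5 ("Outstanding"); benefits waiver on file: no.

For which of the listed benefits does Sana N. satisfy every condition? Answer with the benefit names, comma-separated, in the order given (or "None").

Service from Nov 9, 2015 to Jun 7, 2018: 941 days.
Tuition Reimbursement — status part-time ✓; service 941 days ≥ 60 days ✓; rating 5 ≥ 2 ✓ → eligible.
Medical Plan — status part-time ✓ (not excluded); no waiver, service 941 days ≥ 1 year (≈365 days) ✓; age 46 ≥ 25 ✓; 28 hrs/wk ≥ 24 ✓; grade P6 ≥ P2 ✓ → eligible.
Transit Subsidy — status part-time ✓; service 941 days ≥ 26 weeks (≈182 days) ✓; site Austin ✓; eligible for Medical Plan ✓ → eligible.
Professional Development Fund — status part-time ✗ (requires full-time or temporary) → not eligible.
Remote Work Stipend — status part-time ✗ (requires full-time or seasonal) → not eligible.
Flexible Spending Account — status part-time ✓ (not excluded); no waiver, service 941 days < 3 years (≈1095 days) ✗ → not eligible.
Short-Term Disability — no waiver, service 941 days ≥ 60 days ✓; 28 hrs/wk ≥ 24 ✓; dept Support ✗ → not eligible.

Tuition Reimbursement, Medical Plan, Transit Subsidy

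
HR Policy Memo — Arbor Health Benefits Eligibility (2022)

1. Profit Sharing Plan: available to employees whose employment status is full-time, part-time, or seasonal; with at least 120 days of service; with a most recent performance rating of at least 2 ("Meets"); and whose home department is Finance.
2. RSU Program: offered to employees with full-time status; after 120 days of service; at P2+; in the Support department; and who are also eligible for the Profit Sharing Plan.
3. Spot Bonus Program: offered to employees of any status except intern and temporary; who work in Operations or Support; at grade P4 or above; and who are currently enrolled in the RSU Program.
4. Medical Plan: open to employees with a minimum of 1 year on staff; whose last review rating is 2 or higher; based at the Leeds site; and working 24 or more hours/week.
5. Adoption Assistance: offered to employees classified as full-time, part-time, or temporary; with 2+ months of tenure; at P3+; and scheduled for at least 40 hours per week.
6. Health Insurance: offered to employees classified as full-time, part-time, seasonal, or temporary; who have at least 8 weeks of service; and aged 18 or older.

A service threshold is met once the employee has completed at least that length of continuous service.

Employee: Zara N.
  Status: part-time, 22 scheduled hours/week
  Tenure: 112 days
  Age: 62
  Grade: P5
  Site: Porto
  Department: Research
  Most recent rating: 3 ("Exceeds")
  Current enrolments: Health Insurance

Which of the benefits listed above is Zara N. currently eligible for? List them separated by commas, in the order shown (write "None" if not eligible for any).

Profit Sharing Plan — status part-time ✓; service 112 days < 120 days ✗ → not eligible.
RSU Program — status part-time ✗ (requires full-time) → not eligible.
Spot Bonus Program — status part-time ✓ (not excluded); dept Research ✗ → not eligible.
Medical Plan — service 112 days < 1 year (≈365 days) ✗ → not eligible.
Adoption Assistance — status part-time ✓; service 112 days ≥ 2 months (≈60 days) ✓; grade P5 ≥ P3 ✓; 22 hrs/wk < 40 ✗ → not eligible.
Health Insurance — status part-time ✓; service 112 days ≥ 8 weeks (≈56 days) ✓; age 62 ≥ 18 ✓ → eligible.

Health Insurance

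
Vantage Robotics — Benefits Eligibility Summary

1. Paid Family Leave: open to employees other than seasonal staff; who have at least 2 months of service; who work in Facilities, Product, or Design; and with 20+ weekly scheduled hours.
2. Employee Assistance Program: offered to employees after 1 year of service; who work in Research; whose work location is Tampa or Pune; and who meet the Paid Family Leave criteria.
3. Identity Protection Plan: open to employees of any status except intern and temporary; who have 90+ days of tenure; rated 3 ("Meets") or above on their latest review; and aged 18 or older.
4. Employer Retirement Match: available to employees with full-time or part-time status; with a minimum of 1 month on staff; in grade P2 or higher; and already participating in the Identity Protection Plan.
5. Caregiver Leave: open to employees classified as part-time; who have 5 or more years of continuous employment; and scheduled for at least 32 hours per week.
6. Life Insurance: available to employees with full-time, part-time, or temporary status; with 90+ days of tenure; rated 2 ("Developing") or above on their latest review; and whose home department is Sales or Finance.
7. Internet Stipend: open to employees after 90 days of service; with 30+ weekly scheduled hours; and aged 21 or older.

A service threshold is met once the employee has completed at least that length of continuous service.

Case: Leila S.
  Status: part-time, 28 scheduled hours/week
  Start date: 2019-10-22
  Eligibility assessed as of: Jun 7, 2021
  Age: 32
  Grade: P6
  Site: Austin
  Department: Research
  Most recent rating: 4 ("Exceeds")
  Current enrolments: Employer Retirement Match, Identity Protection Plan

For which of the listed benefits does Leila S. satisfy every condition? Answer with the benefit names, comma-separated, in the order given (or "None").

Identity Protection Plan, Employer Retirement Match

Service from 2019-10-22 to Jun 7, 2021: 594 days.
Paid Family Leave — status part-time ✓ (not excluded); service 594 days ≥ 2 months (≈60 days) ✓; dept Research ✗ → not eligible.
Employee Assistance Program — service 594 days ≥ 1 year (≈365 days) ✓; dept Research ✓; site Austin ✗ (not Tampa or Pune) → not eligible.
Identity Protection Plan — status part-time ✓ (not excluded); service 594 days ≥ 90 days ✓; rating 4 ≥ 3 ✓; age 32 ≥ 18 ✓ → eligible.
Employer Retirement Match — status part-time ✓; service 594 days ≥ 1 month (≈30 days) ✓; grade P6 ≥ P2 ✓; enrolled in Identity Protection Plan ✓ → eligible.
Caregiver Leave — status part-time ✓; service 594 days < 5 years (≈1825 days) ✗ → not eligible.
Life Insurance — status part-time ✓; service 594 days ≥ 90 days ✓; rating 4 ≥ 2 ✓; dept Research ✗ → not eligible.
Internet Stipend — service 594 days ≥ 90 days ✓; 28 hrs/wk < 30 ✗ → not eligible.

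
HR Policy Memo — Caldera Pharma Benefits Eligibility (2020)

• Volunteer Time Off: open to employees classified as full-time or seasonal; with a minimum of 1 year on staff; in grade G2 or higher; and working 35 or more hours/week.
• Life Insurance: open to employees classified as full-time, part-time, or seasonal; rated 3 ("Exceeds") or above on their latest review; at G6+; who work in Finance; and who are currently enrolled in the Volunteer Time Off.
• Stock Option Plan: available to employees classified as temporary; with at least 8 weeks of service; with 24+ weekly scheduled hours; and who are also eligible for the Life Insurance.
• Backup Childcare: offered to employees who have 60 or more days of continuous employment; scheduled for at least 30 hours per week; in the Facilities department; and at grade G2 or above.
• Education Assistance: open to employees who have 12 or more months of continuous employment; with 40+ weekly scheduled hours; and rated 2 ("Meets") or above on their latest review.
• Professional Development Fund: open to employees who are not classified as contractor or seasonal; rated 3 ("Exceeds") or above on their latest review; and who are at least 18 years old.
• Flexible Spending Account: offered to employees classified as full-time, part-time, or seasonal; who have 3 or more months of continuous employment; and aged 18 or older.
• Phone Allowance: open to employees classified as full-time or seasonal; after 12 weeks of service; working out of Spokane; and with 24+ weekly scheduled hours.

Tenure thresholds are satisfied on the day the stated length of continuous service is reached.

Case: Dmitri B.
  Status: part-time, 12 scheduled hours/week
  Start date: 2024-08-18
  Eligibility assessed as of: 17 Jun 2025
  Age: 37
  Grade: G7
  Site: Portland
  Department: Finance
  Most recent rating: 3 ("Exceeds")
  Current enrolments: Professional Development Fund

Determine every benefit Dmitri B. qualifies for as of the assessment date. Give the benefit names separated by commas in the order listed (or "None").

Service from 2024-08-18 to 17 Jun 2025: 303 days.
Volunteer Time Off — status part-time ✗ (requires full-time or seasonal) → not eligible.
Life Insurance — status part-time ✓; rating 3 ≥ 3 ✓; grade G7 ≥ G6 ✓; dept Finance ✓; not enrolled in Volunteer Time Off ✗ → not eligible.
Stock Option Plan — status part-time ✗ (requires temporary) → not eligible.
Backup Childcare — service 303 days ≥ 60 days ✓; 12 hrs/wk < 30 ✗ → not eligible.
Education Assistance — service 303 days < 12 months (≈360 days) ✗ → not eligible.
Professional Development Fund — status part-time ✓ (not excluded); rating 3 ≥ 3 ✓; age 37 ≥ 18 ✓ → eligible.
Flexible Spending Account — status part-time ✓; service 303 days ≥ 3 months (≈90 days) ✓; age 37 ≥ 18 ✓ → eligible.
Phone Allowance — status part-time ✗ (requires full-time or seasonal) → not eligible.

Professional Development Fund, Flexible Spending Account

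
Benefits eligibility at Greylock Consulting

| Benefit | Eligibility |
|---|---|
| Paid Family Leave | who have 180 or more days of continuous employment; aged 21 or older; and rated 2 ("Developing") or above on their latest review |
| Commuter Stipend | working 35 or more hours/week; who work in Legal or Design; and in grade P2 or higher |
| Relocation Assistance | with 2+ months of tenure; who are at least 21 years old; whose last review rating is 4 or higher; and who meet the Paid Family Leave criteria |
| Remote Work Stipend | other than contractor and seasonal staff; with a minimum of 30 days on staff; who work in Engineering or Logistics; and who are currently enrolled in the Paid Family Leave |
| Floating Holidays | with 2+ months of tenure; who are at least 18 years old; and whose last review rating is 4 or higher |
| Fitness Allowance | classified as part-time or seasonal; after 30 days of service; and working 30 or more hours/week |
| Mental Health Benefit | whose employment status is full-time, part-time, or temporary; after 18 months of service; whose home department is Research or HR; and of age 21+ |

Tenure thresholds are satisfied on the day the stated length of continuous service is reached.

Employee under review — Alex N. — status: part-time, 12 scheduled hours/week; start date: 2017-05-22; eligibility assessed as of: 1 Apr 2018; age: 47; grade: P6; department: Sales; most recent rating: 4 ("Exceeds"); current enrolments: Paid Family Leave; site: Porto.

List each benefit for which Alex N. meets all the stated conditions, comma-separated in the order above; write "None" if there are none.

Service from 2017-05-22 to 1 Apr 2018: 314 days.
Paid Family Leave — service 314 days ≥ 180 days ✓; age 47 ≥ 21 ✓; rating 4 ≥ 2 ✓ → eligible.
Commuter Stipend — 12 hrs/wk < 35 ✗ → not eligible.
Relocation Assistance — service 314 days ≥ 2 months (≈60 days) ✓; age 47 ≥ 21 ✓; rating 4 ≥ 4 ✓; eligible for Paid Family Leave ✓ → eligible.
Remote Work Stipend — status part-time ✓ (not excluded); service 314 days ≥ 30 days ✓; dept Sales ✗ → not eligible.
Floating Holidays — service 314 days ≥ 2 months (≈60 days) ✓; age 47 ≥ 18 ✓; rating 4 ≥ 4 ✓ → eligible.
Fitness Allowance — status part-time ✓; service 314 days ≥ 30 days ✓; 12 hrs/wk < 30 ✗ → not eligible.
Mental Health Benefit — status part-time ✓; service 314 days < 18 months (≈540 days) ✗ → not eligible.

Paid Family Leave, Relocation Assistance, Floating Holidays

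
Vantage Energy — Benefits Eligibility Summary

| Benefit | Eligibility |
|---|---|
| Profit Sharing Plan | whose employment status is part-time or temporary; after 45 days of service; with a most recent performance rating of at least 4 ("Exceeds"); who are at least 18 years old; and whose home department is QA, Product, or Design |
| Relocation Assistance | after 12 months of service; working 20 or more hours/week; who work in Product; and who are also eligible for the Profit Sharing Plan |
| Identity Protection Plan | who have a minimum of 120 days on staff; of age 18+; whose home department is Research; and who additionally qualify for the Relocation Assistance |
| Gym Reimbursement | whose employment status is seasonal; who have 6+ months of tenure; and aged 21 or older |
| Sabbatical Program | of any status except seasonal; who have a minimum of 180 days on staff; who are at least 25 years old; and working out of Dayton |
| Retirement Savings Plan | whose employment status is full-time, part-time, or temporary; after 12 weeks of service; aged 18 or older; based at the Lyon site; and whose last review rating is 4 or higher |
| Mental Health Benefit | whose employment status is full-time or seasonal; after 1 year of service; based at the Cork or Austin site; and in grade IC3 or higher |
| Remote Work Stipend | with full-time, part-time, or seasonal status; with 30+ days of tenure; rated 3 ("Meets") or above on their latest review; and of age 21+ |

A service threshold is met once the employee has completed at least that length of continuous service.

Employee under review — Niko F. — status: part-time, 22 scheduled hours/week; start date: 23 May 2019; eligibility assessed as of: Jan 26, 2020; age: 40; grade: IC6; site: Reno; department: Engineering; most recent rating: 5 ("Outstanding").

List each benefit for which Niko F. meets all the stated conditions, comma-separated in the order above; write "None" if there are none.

Remote Work Stipend

Service from 23 May 2019 to Jan 26, 2020: 248 days.
Profit Sharing Plan — status part-time ✓; service 248 days ≥ 45 days ✓; rating 5 ≥ 4 ✓; age 40 ≥ 18 ✓; dept Engineering ✗ → not eligible.
Relocation Assistance — service 248 days < 12 months (≈360 days) ✗ → not eligible.
Identity Protection Plan — service 248 days ≥ 120 days ✓; age 40 ≥ 18 ✓; dept Engineering ✗ → not eligible.
Gym Reimbursement — status part-time ✗ (requires seasonal) → not eligible.
Sabbatical Program — status part-time ✓ (not excluded); service 248 days ≥ 180 days ✓; age 40 ≥ 25 ✓; site Reno ✗ (not Dayton) → not eligible.
Retirement Savings Plan — status part-time ✓; service 248 days ≥ 12 weeks (≈84 days) ✓; age 40 ≥ 18 ✓; site Reno ✗ (not Lyon) → not eligible.
Mental Health Benefit — status part-time ✗ (requires full-time or seasonal) → not eligible.
Remote Work Stipend — status part-time ✓; service 248 days ≥ 30 days ✓; rating 5 ≥ 3 ✓; age 40 ≥ 21 ✓ → eligible.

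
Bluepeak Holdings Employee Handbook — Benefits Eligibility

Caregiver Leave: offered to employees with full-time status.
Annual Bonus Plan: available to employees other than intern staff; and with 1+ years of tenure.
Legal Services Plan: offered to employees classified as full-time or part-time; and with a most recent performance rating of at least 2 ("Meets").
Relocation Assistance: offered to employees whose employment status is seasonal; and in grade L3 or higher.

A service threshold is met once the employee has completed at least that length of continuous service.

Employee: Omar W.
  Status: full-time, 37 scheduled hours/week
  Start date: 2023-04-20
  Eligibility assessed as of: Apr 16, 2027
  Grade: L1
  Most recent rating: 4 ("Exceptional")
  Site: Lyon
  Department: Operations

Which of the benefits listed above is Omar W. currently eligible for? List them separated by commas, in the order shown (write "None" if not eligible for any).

Service from 2023-04-20 to Apr 16, 2027: 1457 days.
Caregiver Leave — status full-time ✓ → eligible.
Annual Bonus Plan — status full-time ✓ (not excluded); service 1457 days ≥ 1 year (≈365 days) ✓ → eligible.
Legal Services Plan — status full-time ✓; rating 4 ≥ 2 ✓ → eligible.
Relocation Assistance — status full-time ✗ (requires seasonal) → not eligible.

Caregiver Leave, Annual Bonus Plan, Legal Services Plan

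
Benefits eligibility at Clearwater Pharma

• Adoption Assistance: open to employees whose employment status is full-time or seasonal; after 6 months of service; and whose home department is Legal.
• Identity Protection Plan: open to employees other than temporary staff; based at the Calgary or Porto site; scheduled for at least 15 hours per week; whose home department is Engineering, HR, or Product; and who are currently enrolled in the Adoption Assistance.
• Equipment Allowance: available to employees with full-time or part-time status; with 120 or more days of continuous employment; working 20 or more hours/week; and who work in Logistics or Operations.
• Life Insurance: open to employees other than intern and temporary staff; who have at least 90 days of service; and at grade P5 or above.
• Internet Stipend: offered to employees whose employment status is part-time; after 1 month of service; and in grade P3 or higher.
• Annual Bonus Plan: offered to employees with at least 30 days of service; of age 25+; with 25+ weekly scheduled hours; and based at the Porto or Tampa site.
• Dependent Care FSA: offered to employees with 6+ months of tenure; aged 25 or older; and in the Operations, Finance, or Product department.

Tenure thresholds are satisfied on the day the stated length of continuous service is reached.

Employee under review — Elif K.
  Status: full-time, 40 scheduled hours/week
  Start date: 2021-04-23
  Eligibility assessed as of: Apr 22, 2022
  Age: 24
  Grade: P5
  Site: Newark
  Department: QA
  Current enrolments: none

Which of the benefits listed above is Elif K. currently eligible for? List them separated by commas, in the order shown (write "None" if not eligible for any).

Service from 2021-04-23 to Apr 22, 2022: 364 days.
Adoption Assistance — status full-time ✓; service 364 days ≥ 6 months (≈180 days) ✓; dept QA ✗ → not eligible.
Identity Protection Plan — status full-time ✓ (not excluded); site Newark ✗ (not Calgary or Porto) → not eligible.
Equipment Allowance — status full-time ✓; service 364 days ≥ 120 days ✓; 40 hrs/wk ≥ 20 ✓; dept QA ✗ → not eligible.
Life Insurance — status full-time ✓ (not excluded); service 364 days ≥ 90 days ✓; grade P5 ≥ P5 ✓ → eligible.
Internet Stipend — status full-time ✗ (requires part-time) → not eligible.
Annual Bonus Plan — service 364 days ≥ 30 days ✓; age 24 < 25 ✗ → not eligible.
Dependent Care FSA — service 364 days ≥ 6 months (≈180 days) ✓; age 24 < 25 ✗ → not eligible.

Life Insurance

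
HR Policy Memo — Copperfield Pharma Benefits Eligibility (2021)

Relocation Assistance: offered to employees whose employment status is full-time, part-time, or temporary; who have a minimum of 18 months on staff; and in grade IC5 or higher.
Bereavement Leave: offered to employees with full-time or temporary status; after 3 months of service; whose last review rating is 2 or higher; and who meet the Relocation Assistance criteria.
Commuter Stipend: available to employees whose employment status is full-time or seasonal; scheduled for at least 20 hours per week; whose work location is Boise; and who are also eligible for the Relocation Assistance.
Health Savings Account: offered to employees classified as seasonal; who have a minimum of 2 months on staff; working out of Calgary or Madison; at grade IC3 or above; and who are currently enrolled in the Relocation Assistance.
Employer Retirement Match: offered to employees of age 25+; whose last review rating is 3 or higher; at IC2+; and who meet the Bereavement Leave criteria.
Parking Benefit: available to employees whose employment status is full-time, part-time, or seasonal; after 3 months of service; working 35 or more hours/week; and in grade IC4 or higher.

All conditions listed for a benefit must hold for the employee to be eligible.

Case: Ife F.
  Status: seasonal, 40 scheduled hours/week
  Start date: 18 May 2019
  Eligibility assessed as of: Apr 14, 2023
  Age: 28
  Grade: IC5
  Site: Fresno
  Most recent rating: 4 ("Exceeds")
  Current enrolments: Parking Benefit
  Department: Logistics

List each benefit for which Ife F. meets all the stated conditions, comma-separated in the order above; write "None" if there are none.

Parking Benefit

Service from 18 May 2019 to Apr 14, 2023: 1427 days.
Relocation Assistance — status seasonal ✗ (requires full-time, part-time, or temporary) → not eligible.
Bereavement Leave — status seasonal ✗ (requires full-time or temporary) → not eligible.
Commuter Stipend — status seasonal ✓; 40 hrs/wk ≥ 20 ✓; site Fresno ✗ (not Boise) → not eligible.
Health Savings Account — status seasonal ✓; service 1427 days ≥ 2 months (≈60 days) ✓; site Fresno ✗ (not Calgary or Madison) → not eligible.
Employer Retirement Match — age 28 ≥ 25 ✓; rating 4 ≥ 3 ✓; grade IC5 ≥ IC2 ✓; not eligible for Bereavement Leave ✗ → not eligible.
Parking Benefit — status seasonal ✓; service 1427 days ≥ 3 months (≈90 days) ✓; 40 hrs/wk ≥ 35 ✓; grade IC5 ≥ IC4 ✓ → eligible.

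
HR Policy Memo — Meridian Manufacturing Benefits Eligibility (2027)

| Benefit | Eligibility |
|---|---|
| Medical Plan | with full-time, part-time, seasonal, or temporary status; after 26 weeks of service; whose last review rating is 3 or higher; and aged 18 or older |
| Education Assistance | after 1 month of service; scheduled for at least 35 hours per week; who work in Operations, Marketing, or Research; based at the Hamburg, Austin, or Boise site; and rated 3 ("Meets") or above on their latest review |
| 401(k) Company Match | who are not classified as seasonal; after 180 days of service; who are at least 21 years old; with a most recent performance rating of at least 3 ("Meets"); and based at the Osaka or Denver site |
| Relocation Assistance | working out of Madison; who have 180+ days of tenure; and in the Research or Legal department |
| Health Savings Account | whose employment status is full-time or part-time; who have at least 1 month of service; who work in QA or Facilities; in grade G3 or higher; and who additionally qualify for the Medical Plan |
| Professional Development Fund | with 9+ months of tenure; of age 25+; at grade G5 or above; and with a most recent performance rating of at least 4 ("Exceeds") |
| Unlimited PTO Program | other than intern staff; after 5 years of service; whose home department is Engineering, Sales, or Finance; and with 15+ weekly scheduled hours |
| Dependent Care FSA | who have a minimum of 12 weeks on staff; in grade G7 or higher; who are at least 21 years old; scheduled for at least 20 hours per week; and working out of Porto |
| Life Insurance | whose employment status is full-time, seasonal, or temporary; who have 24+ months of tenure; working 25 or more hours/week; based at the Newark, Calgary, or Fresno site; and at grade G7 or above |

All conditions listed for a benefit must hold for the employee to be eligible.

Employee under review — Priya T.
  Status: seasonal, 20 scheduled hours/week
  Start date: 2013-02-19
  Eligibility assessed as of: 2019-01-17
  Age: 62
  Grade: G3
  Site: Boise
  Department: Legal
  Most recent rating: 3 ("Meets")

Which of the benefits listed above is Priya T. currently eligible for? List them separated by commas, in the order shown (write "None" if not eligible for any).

Medical Plan

Service from 2013-02-19 to 2019-01-17: 2158 days.
Medical Plan — status seasonal ✓; service 2158 days ≥ 26 weeks (≈182 days) ✓; rating 3 ≥ 3 ✓; age 62 ≥ 18 ✓ → eligible.
Education Assistance — service 2158 days ≥ 1 month (≈30 days) ✓; 20 hrs/wk < 35 ✗ → not eligible.
401(k) Company Match — status seasonal ✗ (excluded) → not eligible.
Relocation Assistance — site Boise ✗ (not Madison) → not eligible.
Health Savings Account — status seasonal ✗ (requires full-time or part-time) → not eligible.
Professional Development Fund — service 2158 days ≥ 9 months (≈270 days) ✓; age 62 ≥ 25 ✓; grade G3 < G5 ✗ → not eligible.
Unlimited PTO Program — status seasonal ✓ (not excluded); service 2158 days ≥ 5 years (≈1825 days) ✓; dept Legal ✗ → not eligible.
Dependent Care FSA — service 2158 days ≥ 12 weeks (≈84 days) ✓; grade G3 < G7 ✗ → not eligible.
Life Insurance — status seasonal ✓; service 2158 days ≥ 24 months (≈720 days) ✓; 20 hrs/wk < 25 ✗ → not eligible.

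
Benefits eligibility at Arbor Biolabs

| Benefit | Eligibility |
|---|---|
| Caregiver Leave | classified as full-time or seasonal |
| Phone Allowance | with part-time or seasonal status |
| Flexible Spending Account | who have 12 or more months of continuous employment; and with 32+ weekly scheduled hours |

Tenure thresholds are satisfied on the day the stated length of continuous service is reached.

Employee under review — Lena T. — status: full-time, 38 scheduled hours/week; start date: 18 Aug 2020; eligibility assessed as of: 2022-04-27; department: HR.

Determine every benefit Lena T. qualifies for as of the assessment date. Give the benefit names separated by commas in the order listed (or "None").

Service from 18 Aug 2020 to 2022-04-27: 617 days.
Caregiver Leave — status full-time ✓ → eligible.
Phone Allowance — status full-time ✗ (requires part-time or seasonal) → not eligible.
Flexible Spending Account — service 617 days ≥ 12 months (≈360 days) ✓; 38 hrs/wk ≥ 32 ✓ → eligible.

Caregiver Leave, Flexible Spending Account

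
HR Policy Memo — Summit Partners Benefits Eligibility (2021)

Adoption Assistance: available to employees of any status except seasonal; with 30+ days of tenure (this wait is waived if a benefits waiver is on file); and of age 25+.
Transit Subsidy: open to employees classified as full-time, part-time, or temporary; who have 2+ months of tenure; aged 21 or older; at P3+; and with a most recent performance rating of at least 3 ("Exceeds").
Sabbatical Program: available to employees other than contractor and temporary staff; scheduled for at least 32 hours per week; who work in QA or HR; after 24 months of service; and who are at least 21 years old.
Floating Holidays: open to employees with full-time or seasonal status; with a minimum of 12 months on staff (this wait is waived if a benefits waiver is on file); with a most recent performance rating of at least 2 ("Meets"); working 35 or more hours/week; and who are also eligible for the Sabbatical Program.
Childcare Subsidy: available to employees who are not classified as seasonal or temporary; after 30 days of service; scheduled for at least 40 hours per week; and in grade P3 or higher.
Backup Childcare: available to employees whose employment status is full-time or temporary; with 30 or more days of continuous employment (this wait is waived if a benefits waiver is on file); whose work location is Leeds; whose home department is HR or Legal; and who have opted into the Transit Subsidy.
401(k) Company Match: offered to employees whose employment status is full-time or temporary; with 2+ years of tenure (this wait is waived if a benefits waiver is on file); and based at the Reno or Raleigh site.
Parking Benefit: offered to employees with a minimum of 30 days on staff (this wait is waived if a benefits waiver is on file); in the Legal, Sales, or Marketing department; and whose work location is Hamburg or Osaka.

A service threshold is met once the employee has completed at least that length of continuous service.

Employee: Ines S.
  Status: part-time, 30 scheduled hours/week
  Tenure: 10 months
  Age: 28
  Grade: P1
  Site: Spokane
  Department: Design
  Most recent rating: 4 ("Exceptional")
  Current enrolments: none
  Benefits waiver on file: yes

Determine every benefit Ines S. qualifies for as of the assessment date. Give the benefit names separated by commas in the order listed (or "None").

Adoption Assistance — status part-time ✓ (not excluded); benefits waiver on file ✓; age 28 ≥ 25 ✓ → eligible.
Transit Subsidy — status part-time ✓; service 10 months ≥ 2 months ✓; age 28 ≥ 21 ✓; grade P1 < P3 ✗ → not eligible.
Sabbatical Program — status part-time ✓ (not excluded); 30 hrs/wk < 32 ✗ → not eligible.
Floating Holidays — status part-time ✗ (requires full-time or seasonal) → not eligible.
Childcare Subsidy — status part-time ✓ (not excluded); service 10 months ≥ 30 days ✓; 30 hrs/wk < 40 ✗ → not eligible.
Backup Childcare — status part-time ✗ (requires full-time or temporary) → not eligible.
401(k) Company Match — status part-time ✗ (requires full-time or temporary) → not eligible.
Parking Benefit — benefits waiver on file ✓; dept Design ✗ → not eligible.

Adoption Assistance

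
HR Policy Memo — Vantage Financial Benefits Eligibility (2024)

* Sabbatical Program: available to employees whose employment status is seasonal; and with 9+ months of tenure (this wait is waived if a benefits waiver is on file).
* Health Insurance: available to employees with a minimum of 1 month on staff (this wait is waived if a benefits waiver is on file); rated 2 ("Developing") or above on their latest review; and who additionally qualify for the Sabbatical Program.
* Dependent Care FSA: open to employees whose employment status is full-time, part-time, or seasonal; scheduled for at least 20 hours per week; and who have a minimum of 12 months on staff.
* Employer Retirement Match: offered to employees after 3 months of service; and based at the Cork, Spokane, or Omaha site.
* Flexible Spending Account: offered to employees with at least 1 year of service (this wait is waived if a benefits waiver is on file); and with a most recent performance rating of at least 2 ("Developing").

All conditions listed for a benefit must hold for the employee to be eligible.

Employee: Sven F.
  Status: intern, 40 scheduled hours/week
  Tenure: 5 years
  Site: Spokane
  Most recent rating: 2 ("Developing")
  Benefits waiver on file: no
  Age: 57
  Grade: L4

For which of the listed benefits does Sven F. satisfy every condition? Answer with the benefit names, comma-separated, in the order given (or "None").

Sabbatical Program — status intern ✗ (requires seasonal) → not eligible.
Health Insurance — no waiver, service 5 years ≥ 1 month (≈30 days) ✓; rating 2 ≥ 2 ✓; not eligible for Sabbatical Program ✗ → not eligible.
Dependent Care FSA — status intern ✗ (requires full-time, part-time, or seasonal) → not eligible.
Employer Retirement Match — service 5 years ≥ 3 months (≈90 days) ✓; site Spokane ✓ → eligible.
Flexible Spending Account — no waiver, service 5 years ≥ 1 year ✓; rating 2 ≥ 2 ✓ → eligible.

Employer Retirement Match, Flexible Spending Account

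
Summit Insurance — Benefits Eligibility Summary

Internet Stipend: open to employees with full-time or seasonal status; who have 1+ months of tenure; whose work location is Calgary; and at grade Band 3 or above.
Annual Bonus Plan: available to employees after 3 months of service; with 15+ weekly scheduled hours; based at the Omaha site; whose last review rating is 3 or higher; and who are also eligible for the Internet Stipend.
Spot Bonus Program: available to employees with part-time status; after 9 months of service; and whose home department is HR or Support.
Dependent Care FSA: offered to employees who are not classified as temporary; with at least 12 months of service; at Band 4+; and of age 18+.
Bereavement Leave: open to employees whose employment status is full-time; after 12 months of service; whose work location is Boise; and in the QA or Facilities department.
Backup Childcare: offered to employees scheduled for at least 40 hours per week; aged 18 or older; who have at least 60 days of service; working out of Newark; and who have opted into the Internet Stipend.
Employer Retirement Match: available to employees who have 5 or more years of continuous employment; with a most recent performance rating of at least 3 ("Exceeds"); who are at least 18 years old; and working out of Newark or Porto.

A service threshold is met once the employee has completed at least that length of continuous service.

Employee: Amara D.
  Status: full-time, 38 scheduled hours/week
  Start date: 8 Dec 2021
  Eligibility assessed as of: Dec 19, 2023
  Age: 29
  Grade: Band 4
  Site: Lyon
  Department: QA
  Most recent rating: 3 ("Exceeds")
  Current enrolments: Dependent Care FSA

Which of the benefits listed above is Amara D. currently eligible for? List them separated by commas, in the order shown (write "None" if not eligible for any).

Service from 8 Dec 2021 to Dec 19, 2023: 741 days.
Internet Stipend — status full-time ✓; service 741 days ≥ 1 month (≈30 days) ✓; site Lyon ✗ (not Calgary) → not eligible.
Annual Bonus Plan — service 741 days ≥ 3 months (≈90 days) ✓; 38 hrs/wk ≥ 15 ✓; site Lyon ✗ (not Omaha) → not eligible.
Spot Bonus Program — status full-time ✗ (requires part-time) → not eligible.
Dependent Care FSA — status full-time ✓ (not excluded); service 741 days ≥ 12 months (≈360 days) ✓; grade Band 4 ≥ Band 4 ✓; age 29 ≥ 18 ✓ → eligible.
Bereavement Leave — status full-time ✓; service 741 days ≥ 12 months (≈360 days) ✓; site Lyon ✗ (not Boise) → not eligible.
Backup Childcare — 38 hrs/wk < 40 ✗ → not eligible.
Employer Retirement Match — service 741 days < 5 years (≈1825 days) ✗ → not eligible.

Dependent Care FSA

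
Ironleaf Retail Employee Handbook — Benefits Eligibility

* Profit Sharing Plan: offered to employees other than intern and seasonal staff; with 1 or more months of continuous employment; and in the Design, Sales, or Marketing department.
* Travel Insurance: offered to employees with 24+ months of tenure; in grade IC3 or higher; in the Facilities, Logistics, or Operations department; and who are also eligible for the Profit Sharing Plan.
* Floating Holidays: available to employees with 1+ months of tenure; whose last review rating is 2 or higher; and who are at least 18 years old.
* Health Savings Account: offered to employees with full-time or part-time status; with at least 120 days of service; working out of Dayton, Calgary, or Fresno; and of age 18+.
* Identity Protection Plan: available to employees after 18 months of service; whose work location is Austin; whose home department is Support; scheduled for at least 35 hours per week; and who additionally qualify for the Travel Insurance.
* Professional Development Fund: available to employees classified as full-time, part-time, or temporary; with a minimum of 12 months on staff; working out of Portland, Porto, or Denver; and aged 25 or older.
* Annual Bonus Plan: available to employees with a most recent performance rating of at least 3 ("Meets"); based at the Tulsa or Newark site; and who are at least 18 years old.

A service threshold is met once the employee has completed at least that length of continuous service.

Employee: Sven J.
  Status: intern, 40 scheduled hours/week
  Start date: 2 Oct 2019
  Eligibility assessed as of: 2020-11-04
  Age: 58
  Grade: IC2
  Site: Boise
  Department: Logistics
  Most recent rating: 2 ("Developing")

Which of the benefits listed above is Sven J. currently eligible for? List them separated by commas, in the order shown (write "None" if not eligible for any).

Floating Holidays

Service from 2 Oct 2019 to 2020-11-04: 399 days.
Profit Sharing Plan — status intern ✗ (excluded) → not eligible.
Travel Insurance — service 399 days < 24 months (≈720 days) ✗ → not eligible.
Floating Holidays — service 399 days ≥ 1 month (≈30 days) ✓; rating 2 ≥ 2 ✓; age 58 ≥ 18 ✓ → eligible.
Health Savings Account — status intern ✗ (requires full-time or part-time) → not eligible.
Identity Protection Plan — service 399 days < 18 months (≈540 days) ✗ → not eligible.
Professional Development Fund — status intern ✗ (requires full-time, part-time, or temporary) → not eligible.
Annual Bonus Plan — rating 2 < 3 ✗ → not eligible.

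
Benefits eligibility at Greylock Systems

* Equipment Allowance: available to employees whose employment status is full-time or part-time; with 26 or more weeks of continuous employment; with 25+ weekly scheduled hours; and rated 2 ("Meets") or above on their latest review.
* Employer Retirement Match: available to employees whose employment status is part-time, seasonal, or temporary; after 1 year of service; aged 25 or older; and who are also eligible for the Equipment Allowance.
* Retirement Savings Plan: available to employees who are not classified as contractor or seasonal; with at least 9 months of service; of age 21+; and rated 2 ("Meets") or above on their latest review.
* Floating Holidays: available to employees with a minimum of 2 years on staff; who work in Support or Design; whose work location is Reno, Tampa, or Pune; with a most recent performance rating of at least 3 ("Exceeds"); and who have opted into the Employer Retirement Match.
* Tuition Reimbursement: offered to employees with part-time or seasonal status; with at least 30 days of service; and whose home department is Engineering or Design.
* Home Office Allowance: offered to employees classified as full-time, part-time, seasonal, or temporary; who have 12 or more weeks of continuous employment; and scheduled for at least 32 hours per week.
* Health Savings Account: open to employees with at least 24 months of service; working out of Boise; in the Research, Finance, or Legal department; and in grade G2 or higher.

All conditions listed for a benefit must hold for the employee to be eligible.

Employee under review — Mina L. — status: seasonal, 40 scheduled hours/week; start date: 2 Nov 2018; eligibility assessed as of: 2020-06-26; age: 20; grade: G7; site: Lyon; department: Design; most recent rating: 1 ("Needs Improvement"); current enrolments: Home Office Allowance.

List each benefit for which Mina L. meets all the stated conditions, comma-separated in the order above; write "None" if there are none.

Service from 2 Nov 2018 to 2020-06-26: 602 days.
Equipment Allowance — status seasonal ✗ (requires full-time or part-time) → not eligible.
Employer Retirement Match — status seasonal ✓; service 602 days ≥ 1 year (≈365 days) ✓; age 20 < 25 ✗ → not eligible.
Retirement Savings Plan — status seasonal ✗ (excluded) → not eligible.
Floating Holidays — service 602 days < 2 years (≈730 days) ✗ → not eligible.
Tuition Reimbursement — status seasonal ✓; service 602 days ≥ 30 days ✓; dept Design ✓ → eligible.
Home Office Allowance — status seasonal ✓; service 602 days ≥ 12 weeks (≈84 days) ✓; 40 hrs/wk ≥ 32 ✓ → eligible.
Health Savings Account — service 602 days < 24 months (≈720 days) ✗ → not eligible.

Tuition Reimbursement, Home Office Allowance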